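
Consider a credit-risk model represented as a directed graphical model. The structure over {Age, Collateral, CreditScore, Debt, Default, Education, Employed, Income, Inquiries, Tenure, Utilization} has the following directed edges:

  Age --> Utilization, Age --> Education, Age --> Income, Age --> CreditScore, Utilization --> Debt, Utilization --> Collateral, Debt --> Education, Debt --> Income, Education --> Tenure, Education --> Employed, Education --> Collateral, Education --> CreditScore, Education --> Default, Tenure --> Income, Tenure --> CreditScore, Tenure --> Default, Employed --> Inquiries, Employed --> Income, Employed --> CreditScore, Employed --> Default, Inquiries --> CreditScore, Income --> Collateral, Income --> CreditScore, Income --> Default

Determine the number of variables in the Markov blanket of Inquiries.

The Markov blanket of a node is its parents, its children, and the other parents of its children.
Inquiries has parent Employed.
Inquiries's children: CreditScore.
For each child, the remaining parents (spouses of Inquiries):
  CreditScore: Age, Education, Employed, Income, Tenure
MB(Inquiries) = {Age, CreditScore, Education, Employed, Income, Tenure}, which has 6 nodes.

6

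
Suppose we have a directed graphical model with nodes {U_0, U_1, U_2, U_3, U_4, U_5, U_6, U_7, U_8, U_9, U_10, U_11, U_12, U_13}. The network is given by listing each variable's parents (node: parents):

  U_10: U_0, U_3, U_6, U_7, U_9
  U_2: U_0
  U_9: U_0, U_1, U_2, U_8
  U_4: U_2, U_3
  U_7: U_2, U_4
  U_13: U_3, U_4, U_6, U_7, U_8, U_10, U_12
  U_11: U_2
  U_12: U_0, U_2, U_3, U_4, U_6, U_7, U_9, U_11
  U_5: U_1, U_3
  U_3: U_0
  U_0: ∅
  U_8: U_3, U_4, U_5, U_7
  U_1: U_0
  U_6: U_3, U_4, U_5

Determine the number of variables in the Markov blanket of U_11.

8

Recall MB(v) = parents ∪ children ∪ spouses, where spouses are the other parents of v's children.
Ch(U_11) = {U_12}.
U_11's parents: U_2.
Co-parents of U_11 (other parents of its children):
  U_12: U_0, U_2, U_3, U_4, U_6, U_7, U_9
MB(U_11) = {U_0, U_2, U_3, U_4, U_6, U_7, U_9, U_12}, which has 8 nodes.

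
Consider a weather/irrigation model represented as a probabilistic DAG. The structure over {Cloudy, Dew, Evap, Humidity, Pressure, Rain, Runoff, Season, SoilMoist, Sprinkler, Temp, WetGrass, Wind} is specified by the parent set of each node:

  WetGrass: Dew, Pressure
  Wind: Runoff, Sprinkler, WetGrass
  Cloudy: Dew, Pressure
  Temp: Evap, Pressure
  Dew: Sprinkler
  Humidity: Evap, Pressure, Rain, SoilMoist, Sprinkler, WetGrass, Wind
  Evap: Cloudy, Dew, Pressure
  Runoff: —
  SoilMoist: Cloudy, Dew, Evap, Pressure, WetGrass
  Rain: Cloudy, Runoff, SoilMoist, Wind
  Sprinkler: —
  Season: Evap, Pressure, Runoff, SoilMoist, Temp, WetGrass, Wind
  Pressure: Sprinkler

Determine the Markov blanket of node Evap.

{Cloudy, Dew, Humidity, Pressure, Rain, Runoff, Season, SoilMoist, Sprinkler, Temp, WetGrass, Wind}

Parents of Evap: Cloudy, Dew, Pressure.
Evap's children: Humidity, Season, SoilMoist, Temp.
Parents of each child, excluding Evap:
  parents(SoilMoist) \ {Evap} = {Cloudy, Dew, Pressure, WetGrass}.
  Temp's other parent is Pressure.
  Season also has parents Pressure, Runoff, SoilMoist, Temp, WetGrass, Wind.
  Humidity's other parents are Pressure, Rain, SoilMoist, Sprinkler, WetGrass, Wind.
Taking the union gives {Cloudy, Dew, Humidity, Pressure, Rain, Runoff, Season, SoilMoist, Sprinkler, Temp, WetGrass, Wind}.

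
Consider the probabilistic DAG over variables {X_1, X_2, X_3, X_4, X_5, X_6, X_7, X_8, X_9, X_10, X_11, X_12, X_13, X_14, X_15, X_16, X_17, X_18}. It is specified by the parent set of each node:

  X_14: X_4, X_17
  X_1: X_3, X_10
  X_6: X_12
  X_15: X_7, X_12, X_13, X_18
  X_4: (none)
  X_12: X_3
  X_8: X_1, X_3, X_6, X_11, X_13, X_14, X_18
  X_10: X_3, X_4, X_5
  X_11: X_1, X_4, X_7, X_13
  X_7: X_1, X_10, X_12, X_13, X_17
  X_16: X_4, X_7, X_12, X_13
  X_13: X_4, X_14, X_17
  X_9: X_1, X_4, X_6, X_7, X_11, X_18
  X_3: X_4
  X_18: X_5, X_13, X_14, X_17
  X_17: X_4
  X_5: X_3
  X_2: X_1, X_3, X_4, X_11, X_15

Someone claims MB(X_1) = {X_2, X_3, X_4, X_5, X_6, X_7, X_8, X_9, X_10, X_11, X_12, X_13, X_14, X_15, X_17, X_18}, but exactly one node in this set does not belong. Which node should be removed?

X_5

X_1 has parents X_3, X_10.
Children of X_1: X_2, X_7, X_8, X_9, X_11.
Other parents of X_1's children:
  X_7 also has parents X_10, X_12, X_13, X_17.
  X_11 also has parents X_4, X_7, X_13.
  parents(X_2) \ {X_1} = {X_3, X_4, X_11, X_15}.
  X_8 also has parents X_3, X_6, X_11, X_13, X_14, X_18.
  parents(X_9) \ {X_1} = {X_4, X_6, X_7, X_11, X_18}.
MB(X_1) = {X_2, X_3, X_4, X_6, X_7, X_8, X_9, X_10, X_11, X_12, X_13, X_14, X_15, X_17, X_18}.
X_5 is neither a parent, child, nor co-parent of X_1, so it does not belong.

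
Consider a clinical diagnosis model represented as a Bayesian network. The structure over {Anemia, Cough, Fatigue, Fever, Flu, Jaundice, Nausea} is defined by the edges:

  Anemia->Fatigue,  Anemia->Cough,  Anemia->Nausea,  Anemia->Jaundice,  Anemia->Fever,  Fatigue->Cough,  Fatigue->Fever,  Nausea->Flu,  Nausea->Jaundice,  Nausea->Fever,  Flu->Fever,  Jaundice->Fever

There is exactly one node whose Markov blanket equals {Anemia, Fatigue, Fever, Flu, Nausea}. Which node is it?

Jaundice

The target node must have every member of {Anemia, Fatigue, Fever, Flu, Nausea} as a parent, child, or co-parent, and no others.
Parents of Jaundice: Anemia, Nausea; children: Fever; co-parents: Anemia, Fatigue, Flu, Nausea.
These exactly cover the given set, so the node is Jaundice.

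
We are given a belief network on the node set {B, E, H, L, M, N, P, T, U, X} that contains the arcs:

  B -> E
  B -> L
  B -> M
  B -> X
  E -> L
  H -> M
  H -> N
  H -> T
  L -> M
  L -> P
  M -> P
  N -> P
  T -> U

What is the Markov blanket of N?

A node's Markov blanket = Pa ∪ Ch ∪ (parents of Ch other than the node itself).
N has parent H.
Ch(N) = {P}.
For each child, the remaining parents (spouses of N):
  P also has parents L, M.
Union: {H} ∪ {P} ∪ {L, M} = {H, L, M, P}.

{H, L, M, P}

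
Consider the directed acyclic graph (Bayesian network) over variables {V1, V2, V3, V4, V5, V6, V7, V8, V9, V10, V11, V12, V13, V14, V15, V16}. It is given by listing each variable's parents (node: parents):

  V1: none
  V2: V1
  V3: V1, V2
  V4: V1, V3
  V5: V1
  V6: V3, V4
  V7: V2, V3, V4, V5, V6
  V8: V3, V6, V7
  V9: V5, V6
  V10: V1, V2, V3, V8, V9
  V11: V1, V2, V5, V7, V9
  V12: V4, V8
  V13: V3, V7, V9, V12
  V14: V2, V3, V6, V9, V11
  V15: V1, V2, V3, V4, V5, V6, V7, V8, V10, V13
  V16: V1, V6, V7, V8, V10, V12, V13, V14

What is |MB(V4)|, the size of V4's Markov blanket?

Recall MB(v) = parents ∪ children ∪ spouses, where spouses are the other parents of v's children.
V4 has parents V1, V3.
V4's children: V6, V7, V12, V15.
For each child, the remaining parents (spouses of V4):
  V6 also has parent V3.
  parents(V7) \ {V4} = {V2, V3, V5, V6}.
  V12 also has parent V8.
  V15 also has parents V1, V2, V3, V5, V6, V7, V8, V10, V13.
MB(V4) = {V1, V2, V3, V5, V6, V7, V8, V10, V12, V13, V15}, which has 11 nodes.

11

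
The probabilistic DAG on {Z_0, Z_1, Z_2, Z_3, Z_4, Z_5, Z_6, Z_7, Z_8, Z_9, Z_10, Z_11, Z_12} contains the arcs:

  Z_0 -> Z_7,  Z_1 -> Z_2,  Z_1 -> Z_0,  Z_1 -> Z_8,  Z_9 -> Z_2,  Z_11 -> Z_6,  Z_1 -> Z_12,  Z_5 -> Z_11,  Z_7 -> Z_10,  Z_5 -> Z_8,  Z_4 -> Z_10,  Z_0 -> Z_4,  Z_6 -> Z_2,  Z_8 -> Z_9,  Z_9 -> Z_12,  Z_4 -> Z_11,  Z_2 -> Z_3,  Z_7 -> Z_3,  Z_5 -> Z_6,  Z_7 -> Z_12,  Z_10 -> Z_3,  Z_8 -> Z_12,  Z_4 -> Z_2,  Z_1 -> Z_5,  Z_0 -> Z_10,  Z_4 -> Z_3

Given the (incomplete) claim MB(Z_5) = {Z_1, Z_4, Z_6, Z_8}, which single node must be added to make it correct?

Z_5's parents: Z_1.
Z_5's children: Z_6, Z_8, Z_11.
For each child, the remaining parents (spouses of Z_5):
  Z_8's other parent is Z_1.
  Z_11 also has parent Z_4.
  Z_6's other parent is Z_11.
MB(Z_5) = {Z_1, Z_4, Z_6, Z_8, Z_11}.
Comparing with the claimed set, Z_11 is missing.

Z_11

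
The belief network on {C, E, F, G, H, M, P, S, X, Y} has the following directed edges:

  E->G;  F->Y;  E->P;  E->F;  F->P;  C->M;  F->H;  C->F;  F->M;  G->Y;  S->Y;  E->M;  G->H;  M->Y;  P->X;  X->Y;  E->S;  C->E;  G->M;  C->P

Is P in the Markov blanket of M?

No

The Markov blanket of a node is its parents, its children, and the other parents of its children.
M has parents C, E, F, G.
M's children: Y.
For each child, the remaining parents (spouses of M):
  Y: F, G, S, X
MB(M) = {C, E, F, G, S, X, Y}; P is not in this set.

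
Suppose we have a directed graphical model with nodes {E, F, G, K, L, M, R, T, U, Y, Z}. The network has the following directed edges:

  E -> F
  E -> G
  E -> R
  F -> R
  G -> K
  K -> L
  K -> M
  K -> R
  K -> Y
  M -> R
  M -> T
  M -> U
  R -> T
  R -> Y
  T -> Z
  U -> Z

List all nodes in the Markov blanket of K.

Pa(K) = {G}.
K has children L, M, R, Y.
Parents of each child, excluding K:
  L has no other parent.
  M: no additional parents.
  R also has parents E, F, M.
  Y's other parent is R.
Taking the union gives {E, F, G, L, M, R, Y}.

{E, F, G, L, M, R, Y}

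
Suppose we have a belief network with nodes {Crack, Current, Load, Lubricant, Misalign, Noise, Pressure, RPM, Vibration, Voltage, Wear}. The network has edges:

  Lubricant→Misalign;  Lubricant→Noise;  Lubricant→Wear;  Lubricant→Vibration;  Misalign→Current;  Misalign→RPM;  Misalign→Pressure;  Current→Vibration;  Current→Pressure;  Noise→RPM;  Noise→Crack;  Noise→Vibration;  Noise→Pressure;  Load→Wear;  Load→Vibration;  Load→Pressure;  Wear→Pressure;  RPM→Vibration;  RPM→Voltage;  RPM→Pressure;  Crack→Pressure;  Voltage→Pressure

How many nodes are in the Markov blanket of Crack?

The Markov blanket of a node is its parents, its children, and the other parents of its children.
Crack has child Pressure.
Parents of Crack: Noise.
For each child, the remaining parents (spouses of Crack):
  Pressure: Current, Load, Misalign, Noise, RPM, Voltage, Wear
MB(Crack) = {Current, Load, Misalign, Noise, Pressure, RPM, Voltage, Wear}, which has 8 nodes.

8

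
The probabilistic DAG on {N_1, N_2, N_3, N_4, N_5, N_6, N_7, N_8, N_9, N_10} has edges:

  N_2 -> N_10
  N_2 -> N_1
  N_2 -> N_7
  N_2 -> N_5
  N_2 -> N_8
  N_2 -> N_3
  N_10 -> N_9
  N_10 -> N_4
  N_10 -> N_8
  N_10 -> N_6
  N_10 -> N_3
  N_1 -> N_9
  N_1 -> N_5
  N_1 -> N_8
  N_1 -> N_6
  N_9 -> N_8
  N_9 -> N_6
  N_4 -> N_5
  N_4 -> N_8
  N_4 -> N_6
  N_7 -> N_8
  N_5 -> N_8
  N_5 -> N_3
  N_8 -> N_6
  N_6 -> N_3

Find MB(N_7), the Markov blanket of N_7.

{N_1, N_2, N_4, N_5, N_8, N_9, N_10}

A node's Markov blanket = Pa ∪ Ch ∪ (parents of Ch other than the node itself).
N_7's parents: N_2.
N_7 has child N_8.
Co-parents of N_7 (other parents of its children):
  N_8: N_1, N_2, N_4, N_5, N_9, N_10
So the Markov blanket of N_7 is {N_1, N_2, N_4, N_5, N_8, N_9, N_10}.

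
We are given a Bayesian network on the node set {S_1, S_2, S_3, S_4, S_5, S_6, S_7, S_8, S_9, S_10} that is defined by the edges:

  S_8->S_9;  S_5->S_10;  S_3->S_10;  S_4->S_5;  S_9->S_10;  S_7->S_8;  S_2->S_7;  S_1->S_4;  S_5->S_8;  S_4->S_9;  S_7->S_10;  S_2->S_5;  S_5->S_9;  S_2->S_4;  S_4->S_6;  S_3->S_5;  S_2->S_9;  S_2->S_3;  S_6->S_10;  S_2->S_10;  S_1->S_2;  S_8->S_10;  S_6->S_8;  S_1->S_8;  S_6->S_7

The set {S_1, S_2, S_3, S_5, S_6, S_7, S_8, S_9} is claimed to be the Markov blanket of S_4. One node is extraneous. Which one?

S_7

A node's Markov blanket = Pa ∪ Ch ∪ (parents of Ch other than the node itself).
Ch(S_4) = {S_5, S_6, S_9}.
Pa(S_4) = {S_1, S_2}.
Parents of each child, excluding S_4:
  S_5 also has parents S_2, S_3.
  S_6: no additional parents.
  S_9's other parents are S_2, S_5, S_8.
MB(S_4) = {S_1, S_2, S_3, S_5, S_6, S_8, S_9}.
S_7 is neither a parent, child, nor co-parent of S_4, so it does not belong.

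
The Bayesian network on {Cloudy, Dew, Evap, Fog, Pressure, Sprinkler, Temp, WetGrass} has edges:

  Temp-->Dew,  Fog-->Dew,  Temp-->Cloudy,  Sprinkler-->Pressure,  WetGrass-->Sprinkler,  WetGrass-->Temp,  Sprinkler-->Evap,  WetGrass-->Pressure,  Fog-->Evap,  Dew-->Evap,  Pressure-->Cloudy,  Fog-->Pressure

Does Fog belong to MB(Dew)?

Fog is a parent of Dew.
So Fog ∈ MB(Dew).

Yes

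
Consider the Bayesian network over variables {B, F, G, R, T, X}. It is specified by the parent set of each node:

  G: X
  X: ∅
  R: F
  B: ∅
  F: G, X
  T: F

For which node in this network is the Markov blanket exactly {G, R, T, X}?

F

The target node must have every member of {G, R, T, X} as a parent, child, or co-parent, and no others.
Parents of F: G, X; children: R, T; co-parents: none.
These exactly cover the given set, so the node is F.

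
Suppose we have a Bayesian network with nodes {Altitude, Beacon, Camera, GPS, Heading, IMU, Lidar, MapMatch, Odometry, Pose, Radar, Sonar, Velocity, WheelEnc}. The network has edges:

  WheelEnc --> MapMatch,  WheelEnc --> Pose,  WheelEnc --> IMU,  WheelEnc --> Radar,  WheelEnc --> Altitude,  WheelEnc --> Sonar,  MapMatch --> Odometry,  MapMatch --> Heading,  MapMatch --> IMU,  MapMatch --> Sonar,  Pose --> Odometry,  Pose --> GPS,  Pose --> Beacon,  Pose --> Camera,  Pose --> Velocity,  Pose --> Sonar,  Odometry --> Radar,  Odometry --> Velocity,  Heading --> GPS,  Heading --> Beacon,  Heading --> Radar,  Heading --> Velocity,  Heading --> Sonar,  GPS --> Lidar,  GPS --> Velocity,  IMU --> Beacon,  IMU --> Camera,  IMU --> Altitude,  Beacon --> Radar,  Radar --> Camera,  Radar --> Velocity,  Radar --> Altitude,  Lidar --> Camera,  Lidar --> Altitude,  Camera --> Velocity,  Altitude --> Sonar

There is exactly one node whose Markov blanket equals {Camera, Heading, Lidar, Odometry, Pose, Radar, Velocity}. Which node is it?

The target node must have every member of {Camera, Heading, Lidar, Odometry, Pose, Radar, Velocity} as a parent, child, or co-parent, and no others.
Parents of GPS: Heading, Pose; children: Lidar, Velocity; co-parents: Camera, Heading, Odometry, Pose, Radar.
These exactly cover the given set, so the node is GPS.

GPS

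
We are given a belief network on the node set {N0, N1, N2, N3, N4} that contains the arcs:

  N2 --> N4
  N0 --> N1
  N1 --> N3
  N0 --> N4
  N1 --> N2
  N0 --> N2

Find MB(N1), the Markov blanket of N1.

{N0, N2, N3}

A node's Markov blanket = Pa ∪ Ch ∪ (parents of Ch other than the node itself).
N1 has parent N0.
Ch(N1) = {N2, N3}.
Other parents of N1's children:
  N2 also has parent N0.
  N3: no additional parents.
Taking the union gives {N0, N2, N3}.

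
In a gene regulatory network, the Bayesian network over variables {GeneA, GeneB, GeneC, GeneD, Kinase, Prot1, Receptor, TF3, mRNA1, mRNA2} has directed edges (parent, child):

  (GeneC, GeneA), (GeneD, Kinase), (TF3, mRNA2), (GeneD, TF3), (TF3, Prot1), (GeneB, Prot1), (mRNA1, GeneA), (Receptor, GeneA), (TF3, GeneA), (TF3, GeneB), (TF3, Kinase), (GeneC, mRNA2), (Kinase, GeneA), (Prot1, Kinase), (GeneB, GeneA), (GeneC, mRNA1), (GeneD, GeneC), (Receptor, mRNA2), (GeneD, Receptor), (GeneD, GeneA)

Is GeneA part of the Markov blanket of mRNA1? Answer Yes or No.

GeneA is a child of mRNA1.
So GeneA ∈ MB(mRNA1).

Yes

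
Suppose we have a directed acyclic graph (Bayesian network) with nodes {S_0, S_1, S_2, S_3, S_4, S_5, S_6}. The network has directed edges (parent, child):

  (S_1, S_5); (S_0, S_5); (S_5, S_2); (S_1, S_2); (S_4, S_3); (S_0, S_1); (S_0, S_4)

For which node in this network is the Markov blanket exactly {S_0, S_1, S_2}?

The target node must have every member of {S_0, S_1, S_2} as a parent, child, or co-parent, and no others.
Parents of S_5: S_0, S_1; children: S_2; co-parents: S_1.
These exactly cover the given set, so the node is S_5.

S_5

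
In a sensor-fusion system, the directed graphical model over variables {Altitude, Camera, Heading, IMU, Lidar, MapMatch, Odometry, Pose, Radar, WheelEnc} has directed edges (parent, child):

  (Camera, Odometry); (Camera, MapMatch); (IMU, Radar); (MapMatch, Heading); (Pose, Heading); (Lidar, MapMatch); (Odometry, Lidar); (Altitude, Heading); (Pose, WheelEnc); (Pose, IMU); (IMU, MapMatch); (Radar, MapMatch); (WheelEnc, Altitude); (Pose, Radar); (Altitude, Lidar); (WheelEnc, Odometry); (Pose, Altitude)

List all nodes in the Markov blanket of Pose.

Pose has no parents.
Pose's children: Altitude, Heading, IMU, Radar, WheelEnc.
Other parents of Pose's children:
  WheelEnc has no other parent.
  IMU has no other parent.
  parents(Altitude) \ {Pose} = {WheelEnc}.
  Radar's other parent is IMU.
  parents(Heading) \ {Pose} = {Altitude, MapMatch}.
So the Markov blanket of Pose is {Altitude, Heading, IMU, MapMatch, Radar, WheelEnc}.

{Altitude, Heading, IMU, MapMatch, Radar, WheelEnc}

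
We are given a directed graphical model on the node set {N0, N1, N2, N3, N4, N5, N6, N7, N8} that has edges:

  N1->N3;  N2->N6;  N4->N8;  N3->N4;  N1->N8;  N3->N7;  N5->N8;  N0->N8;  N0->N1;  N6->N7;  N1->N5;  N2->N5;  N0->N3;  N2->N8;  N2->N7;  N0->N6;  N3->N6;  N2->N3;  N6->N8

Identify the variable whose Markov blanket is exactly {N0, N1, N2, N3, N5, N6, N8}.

The target node must have every member of {N0, N1, N2, N3, N5, N6, N8} as a parent, child, or co-parent, and no others.
Parents of N4: N3; children: N8; co-parents: N0, N1, N2, N5, N6.
These exactly cover the given set, so the node is N4.

N4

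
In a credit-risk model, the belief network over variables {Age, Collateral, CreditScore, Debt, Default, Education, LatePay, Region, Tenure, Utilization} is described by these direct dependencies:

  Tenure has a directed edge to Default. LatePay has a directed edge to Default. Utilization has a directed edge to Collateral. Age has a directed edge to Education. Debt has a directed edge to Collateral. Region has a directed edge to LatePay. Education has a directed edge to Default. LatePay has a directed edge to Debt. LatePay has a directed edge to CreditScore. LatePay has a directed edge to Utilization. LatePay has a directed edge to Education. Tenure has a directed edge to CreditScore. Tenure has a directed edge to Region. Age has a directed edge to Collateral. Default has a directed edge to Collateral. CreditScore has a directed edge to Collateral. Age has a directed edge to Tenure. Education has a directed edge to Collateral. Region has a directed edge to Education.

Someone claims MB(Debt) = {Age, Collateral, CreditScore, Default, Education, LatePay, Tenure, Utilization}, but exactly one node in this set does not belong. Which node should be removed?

Tenure

The Markov blanket of a node is its parents, its children, and the other parents of its children.
Debt has child Collateral.
Debt's parents: LatePay.
Other parents of Debt's children:
  parents(Collateral) \ {Debt} = {Age, CreditScore, Default, Education, Utilization}.
MB(Debt) = {Age, Collateral, CreditScore, Default, Education, LatePay, Utilization}.
Tenure is neither a parent, child, nor co-parent of Debt, so it does not belong.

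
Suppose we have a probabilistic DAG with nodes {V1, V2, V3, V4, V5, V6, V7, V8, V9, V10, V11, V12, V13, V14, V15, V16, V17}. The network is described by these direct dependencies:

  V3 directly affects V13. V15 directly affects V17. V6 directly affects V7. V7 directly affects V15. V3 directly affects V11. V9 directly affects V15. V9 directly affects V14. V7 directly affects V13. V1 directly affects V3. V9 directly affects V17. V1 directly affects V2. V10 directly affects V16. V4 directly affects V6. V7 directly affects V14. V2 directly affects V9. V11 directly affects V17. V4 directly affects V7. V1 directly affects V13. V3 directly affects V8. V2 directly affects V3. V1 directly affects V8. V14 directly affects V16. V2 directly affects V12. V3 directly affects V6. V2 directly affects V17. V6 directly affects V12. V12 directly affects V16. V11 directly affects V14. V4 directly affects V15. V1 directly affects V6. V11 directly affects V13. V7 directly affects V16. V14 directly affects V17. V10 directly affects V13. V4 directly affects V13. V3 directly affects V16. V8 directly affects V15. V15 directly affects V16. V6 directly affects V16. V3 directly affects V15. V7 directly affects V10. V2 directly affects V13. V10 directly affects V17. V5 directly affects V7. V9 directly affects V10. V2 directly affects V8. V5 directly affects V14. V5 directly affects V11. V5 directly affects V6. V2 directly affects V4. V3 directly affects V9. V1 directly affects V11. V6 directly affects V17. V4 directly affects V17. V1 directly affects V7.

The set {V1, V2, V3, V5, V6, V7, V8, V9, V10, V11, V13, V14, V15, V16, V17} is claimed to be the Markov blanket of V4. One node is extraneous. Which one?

V16

By definition, MB(V4) is built from V4's parents, V4's children, and the co-parents of V4.
Parents of V4: V2.
Children of V4: V6, V7, V13, V15, V17.
Other parents of V4's children:
  V6's other parents are V1, V3, V5.
  V7 also has parents V1, V5, V6.
  V13's other parents are V1, V2, V3, V7, V10, V11.
  V15's other parents are V3, V7, V8, V9.
  V17's other parents are V2, V6, V9, V10, V11, V14, V15.
MB(V4) = {V1, V2, V3, V5, V6, V7, V8, V9, V10, V11, V13, V14, V15, V17}.
V16 is neither a parent, child, nor co-parent of V4, so it does not belong.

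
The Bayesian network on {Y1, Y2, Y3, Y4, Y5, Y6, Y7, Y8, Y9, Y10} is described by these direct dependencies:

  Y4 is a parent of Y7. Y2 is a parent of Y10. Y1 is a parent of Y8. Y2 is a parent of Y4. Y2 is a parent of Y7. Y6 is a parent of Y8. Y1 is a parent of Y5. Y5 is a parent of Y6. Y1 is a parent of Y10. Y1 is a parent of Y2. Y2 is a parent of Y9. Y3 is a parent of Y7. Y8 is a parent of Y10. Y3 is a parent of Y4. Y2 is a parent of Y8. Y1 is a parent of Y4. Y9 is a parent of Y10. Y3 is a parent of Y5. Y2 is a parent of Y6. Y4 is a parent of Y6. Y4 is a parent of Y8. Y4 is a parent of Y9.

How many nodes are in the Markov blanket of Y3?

5

Recall MB(v) = parents ∪ children ∪ spouses, where spouses are the other parents of v's children.
Y3 has children Y4, Y5, Y7.
Parents of Y3: none.
Other parents of Y3's children:
  Y4 also has parents Y1, Y2.
  Y5's other parent is Y1.
  Y7's other parents are Y2, Y4.
MB(Y3) = {Y1, Y2, Y4, Y5, Y7}, which has 5 nodes.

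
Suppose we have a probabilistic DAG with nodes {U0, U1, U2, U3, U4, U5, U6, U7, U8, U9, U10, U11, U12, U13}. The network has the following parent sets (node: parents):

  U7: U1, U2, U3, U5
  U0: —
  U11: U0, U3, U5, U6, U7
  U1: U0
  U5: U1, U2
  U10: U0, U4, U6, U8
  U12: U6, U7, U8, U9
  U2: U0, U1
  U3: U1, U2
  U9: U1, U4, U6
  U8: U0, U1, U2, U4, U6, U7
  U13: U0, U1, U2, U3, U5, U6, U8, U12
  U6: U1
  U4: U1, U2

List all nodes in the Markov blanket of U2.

U2's parents: U0, U1.
U2's children: U3, U4, U5, U7, U8, U13.
For each child, the remaining parents (spouses of U2):
  U3: U1
  U4: U1
  U5: U1
  U7: U1, U3, U5
  U8: U0, U1, U4, U6, U7
  U13: U0, U1, U3, U5, U6, U8, U12
So the Markov blanket of U2 is {U0, U1, U3, U4, U5, U6, U7, U8, U12, U13}.

{U0, U1, U3, U4, U5, U6, U7, U8, U12, U13}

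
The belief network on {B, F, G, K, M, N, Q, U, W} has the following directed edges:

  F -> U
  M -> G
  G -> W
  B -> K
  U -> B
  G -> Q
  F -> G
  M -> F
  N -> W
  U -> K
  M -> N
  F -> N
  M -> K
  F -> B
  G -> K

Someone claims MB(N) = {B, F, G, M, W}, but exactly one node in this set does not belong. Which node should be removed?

N's children: W.
N has parents F, M.
Parents of each child, excluding N:
  W also has parent G.
MB(N) = {F, G, M, W}.
B is neither a parent, child, nor co-parent of N, so it does not belong.

B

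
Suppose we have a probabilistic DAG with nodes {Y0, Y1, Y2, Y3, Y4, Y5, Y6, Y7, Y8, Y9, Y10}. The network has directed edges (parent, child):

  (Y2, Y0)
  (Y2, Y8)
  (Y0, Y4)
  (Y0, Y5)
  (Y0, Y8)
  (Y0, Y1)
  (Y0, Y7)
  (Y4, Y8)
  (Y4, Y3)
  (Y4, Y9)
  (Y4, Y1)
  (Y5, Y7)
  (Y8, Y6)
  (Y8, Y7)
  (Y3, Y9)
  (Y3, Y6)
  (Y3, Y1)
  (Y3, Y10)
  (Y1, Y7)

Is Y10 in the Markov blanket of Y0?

No

A node's Markov blanket = Pa ∪ Ch ∪ (parents of Ch other than the node itself).
Y0 has parent Y2.
Y0's children: Y1, Y4, Y5, Y7, Y8.
Parents of each child, excluding Y0:
  Y4: —
  Y5: —
  Y8: Y2, Y4
  Y1: Y3, Y4
  Y7: Y1, Y5, Y8
MB(Y0) = {Y1, Y2, Y3, Y4, Y5, Y7, Y8}; Y10 is not in this set.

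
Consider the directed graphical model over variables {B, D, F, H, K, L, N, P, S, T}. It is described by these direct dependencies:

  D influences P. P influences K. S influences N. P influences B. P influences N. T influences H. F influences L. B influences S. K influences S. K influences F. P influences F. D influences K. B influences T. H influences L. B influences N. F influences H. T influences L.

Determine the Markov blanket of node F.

{H, K, L, P, T}

The Markov blanket of a node is its parents, its children, and the other parents of its children.
F's parents: K, P.
F has children H, L.
Parents of each child, excluding F:
  H also has parent T.
  L also has parents H, T.
Taking the union gives {H, K, L, P, T}.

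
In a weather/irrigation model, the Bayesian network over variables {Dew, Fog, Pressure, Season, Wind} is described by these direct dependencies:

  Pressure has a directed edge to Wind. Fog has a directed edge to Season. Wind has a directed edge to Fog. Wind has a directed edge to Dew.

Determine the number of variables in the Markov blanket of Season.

Recall MB(v) = parents ∪ children ∪ spouses, where spouses are the other parents of v's children.
Pa(Season) = {Fog}.
Season's children: none.
With no children, Season has no spouses; the co-parent set is empty.
MB(Season) = {Fog}, which has 1 node.

1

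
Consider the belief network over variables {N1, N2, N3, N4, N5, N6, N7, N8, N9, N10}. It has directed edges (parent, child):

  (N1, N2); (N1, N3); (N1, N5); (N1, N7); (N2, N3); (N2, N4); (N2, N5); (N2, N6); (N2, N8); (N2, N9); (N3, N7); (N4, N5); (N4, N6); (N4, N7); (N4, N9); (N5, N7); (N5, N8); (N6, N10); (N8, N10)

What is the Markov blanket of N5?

Recall MB(v) = parents ∪ children ∪ spouses, where spouses are the other parents of v's children.
N5 has children N7, N8.
Pa(N5) = {N1, N2, N4}.
Parents of each child, excluding N5:
  N7's other parents are N1, N3, N4.
  parents(N8) \ {N5} = {N2}.
MB(N5) = {N1, N2, N3, N4, N7, N8}.

{N1, N2, N3, N4, N7, N8}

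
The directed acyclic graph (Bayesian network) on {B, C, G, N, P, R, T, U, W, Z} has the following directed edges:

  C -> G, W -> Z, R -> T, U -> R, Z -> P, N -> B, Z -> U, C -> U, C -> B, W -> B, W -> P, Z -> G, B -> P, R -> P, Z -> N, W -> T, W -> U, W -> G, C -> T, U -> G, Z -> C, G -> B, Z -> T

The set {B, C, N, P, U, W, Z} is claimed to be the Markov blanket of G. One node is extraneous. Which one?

P

By definition, MB(G) is built from G's parents, G's children, and the co-parents of G.
G has parents C, U, W, Z.
G has child B.
Other parents of G's children:
  B: C, N, W
MB(G) = {B, C, N, U, W, Z}.
P is neither a parent, child, nor co-parent of G, so it does not belong.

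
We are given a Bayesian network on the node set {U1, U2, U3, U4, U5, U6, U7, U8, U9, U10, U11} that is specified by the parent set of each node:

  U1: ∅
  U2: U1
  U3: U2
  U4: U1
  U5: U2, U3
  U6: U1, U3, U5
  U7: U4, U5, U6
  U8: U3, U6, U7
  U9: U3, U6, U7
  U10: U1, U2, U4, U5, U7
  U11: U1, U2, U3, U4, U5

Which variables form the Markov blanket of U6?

{U1, U3, U4, U5, U7, U8, U9}

Ch(U6) = {U7, U8, U9}.
U6's parents: U1, U3, U5.
Other parents of U6's children:
  U7: U4, U5
  U8: U3, U7
  U9: U3, U7
So the Markov blanket of U6 is {U1, U3, U4, U5, U7, U8, U9}.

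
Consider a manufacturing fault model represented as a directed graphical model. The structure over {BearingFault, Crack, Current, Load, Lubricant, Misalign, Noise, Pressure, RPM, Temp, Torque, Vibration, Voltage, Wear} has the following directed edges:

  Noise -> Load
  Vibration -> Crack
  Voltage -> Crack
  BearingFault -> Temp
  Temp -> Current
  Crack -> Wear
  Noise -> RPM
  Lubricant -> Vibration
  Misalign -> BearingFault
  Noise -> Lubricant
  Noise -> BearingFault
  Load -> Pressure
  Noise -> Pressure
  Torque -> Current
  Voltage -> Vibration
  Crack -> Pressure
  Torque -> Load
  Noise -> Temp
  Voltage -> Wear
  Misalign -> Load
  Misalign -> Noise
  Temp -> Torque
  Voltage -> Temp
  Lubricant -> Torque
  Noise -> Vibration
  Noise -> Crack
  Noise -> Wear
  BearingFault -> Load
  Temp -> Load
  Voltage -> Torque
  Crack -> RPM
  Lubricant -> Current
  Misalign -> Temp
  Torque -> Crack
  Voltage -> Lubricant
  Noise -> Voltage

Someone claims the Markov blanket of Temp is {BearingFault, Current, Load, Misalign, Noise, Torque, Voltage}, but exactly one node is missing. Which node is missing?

Recall MB(v) = parents ∪ children ∪ spouses, where spouses are the other parents of v's children.
Temp's children: Current, Load, Torque.
Temp has parents BearingFault, Misalign, Noise, Voltage.
Parents of each child, excluding Temp:
  Torque's other parents are Lubricant, Voltage.
  Current's other parents are Lubricant, Torque.
  Load's other parents are BearingFault, Misalign, Noise, Torque.
MB(Temp) = {BearingFault, Current, Load, Lubricant, Misalign, Noise, Torque, Voltage}.
Comparing with the claimed set, Lubricant is missing.

Lubricant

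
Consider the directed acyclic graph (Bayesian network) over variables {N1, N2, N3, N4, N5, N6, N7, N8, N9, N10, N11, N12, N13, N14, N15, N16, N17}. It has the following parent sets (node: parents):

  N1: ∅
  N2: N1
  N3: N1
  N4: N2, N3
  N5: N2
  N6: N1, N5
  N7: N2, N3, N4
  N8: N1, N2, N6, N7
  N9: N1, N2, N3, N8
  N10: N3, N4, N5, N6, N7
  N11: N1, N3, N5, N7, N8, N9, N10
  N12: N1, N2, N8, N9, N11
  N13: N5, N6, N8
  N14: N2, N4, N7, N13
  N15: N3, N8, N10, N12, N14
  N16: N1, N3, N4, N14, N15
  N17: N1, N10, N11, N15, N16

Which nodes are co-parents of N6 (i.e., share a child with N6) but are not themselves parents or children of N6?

{N2, N3, N4, N7}

Children of N6: N8, N10, N13.
  N8: N1, N2, N7
  N10: N3, N4, N5, N7
  N13: N5, N8
Excluding nodes already adjacent to N6 (N1, N5, N8, N10, N13), the co-parent-only contribution is {N2, N3, N4, N7}.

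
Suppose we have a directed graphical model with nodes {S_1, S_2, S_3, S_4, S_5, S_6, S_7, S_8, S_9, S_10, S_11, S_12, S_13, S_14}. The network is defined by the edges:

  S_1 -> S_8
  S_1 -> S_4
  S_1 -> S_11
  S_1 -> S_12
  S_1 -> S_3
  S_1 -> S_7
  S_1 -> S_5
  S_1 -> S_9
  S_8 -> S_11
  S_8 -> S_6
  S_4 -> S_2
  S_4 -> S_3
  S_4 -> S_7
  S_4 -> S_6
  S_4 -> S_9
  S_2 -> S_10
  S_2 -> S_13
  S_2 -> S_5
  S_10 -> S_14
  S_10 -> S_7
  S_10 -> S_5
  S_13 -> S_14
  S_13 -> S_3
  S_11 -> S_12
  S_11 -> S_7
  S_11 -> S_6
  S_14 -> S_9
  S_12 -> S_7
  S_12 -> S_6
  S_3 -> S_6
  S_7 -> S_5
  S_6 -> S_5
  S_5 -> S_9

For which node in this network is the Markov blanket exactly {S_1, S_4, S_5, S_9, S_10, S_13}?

S_14

The target node must have every member of {S_1, S_4, S_5, S_9, S_10, S_13} as a parent, child, or co-parent, and no others.
Parents of S_14: S_10, S_13; children: S_9; co-parents: S_1, S_4, S_5.
These exactly cover the given set, so the node is S_14.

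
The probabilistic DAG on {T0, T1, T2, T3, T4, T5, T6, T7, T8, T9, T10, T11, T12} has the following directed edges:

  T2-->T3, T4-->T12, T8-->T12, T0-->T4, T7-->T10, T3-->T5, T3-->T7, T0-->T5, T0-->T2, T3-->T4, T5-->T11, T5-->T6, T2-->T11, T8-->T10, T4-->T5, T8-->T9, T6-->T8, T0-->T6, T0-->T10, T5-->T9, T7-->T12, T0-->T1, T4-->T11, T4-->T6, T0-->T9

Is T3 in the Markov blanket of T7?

Yes

T3 is a parent of T7.
So T3 ∈ MB(T7).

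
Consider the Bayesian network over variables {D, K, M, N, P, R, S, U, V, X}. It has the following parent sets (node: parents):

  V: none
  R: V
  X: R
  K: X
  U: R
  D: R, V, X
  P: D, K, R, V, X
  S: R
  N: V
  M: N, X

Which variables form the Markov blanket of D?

Recall MB(v) = parents ∪ children ∪ spouses, where spouses are the other parents of v's children.
D has parents R, V, X.
Children of D: P.
Co-parents of D (other parents of its children):
  P also has parents K, R, V, X.
So the Markov blanket of D is {K, P, R, V, X}.

{K, P, R, V, X}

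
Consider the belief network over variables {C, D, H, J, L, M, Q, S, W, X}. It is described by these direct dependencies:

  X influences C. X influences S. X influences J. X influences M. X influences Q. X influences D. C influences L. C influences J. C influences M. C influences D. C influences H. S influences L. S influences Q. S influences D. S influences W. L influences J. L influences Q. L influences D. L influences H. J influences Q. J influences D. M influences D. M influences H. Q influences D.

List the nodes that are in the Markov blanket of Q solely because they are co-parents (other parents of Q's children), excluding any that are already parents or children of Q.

Children of Q: D.
  D also has parents C, J, L, M, S, X.
Excluding nodes already adjacent to Q (D, J, L, S, X), the co-parent-only contribution is {C, M}.

{C, M}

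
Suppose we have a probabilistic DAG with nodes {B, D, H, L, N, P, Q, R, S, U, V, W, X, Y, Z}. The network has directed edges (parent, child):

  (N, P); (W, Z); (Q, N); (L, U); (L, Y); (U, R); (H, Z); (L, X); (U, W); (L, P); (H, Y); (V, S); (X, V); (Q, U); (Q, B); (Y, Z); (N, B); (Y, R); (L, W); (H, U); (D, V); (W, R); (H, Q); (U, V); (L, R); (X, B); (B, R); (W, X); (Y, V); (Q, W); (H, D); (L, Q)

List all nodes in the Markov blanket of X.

{B, D, L, N, Q, U, V, W, Y}

Parents of X: L, W.
X's children: B, V.
Other parents of X's children:
  B's other parents are N, Q.
  V's other parents are D, U, Y.
Taking the union gives {B, D, L, N, Q, U, V, W, Y}.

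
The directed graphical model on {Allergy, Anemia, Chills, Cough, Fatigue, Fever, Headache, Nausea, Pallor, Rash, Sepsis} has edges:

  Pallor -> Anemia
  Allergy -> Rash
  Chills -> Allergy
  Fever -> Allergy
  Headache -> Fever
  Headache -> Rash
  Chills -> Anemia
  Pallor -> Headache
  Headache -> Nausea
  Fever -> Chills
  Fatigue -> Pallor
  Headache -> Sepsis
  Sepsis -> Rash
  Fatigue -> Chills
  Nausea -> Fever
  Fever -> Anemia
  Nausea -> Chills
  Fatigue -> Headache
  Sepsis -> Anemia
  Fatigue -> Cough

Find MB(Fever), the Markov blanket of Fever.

Fever has parents Headache, Nausea.
Fever has children Allergy, Anemia, Chills.
Parents of each child, excluding Fever:
  Chills also has parents Fatigue, Nausea.
  parents(Anemia) \ {Fever} = {Chills, Pallor, Sepsis}.
  Allergy's other parent is Chills.
Taking the union gives {Allergy, Anemia, Chills, Fatigue, Headache, Nausea, Pallor, Sepsis}.

{Allergy, Anemia, Chills, Fatigue, Headache, Nausea, Pallor, Sepsis}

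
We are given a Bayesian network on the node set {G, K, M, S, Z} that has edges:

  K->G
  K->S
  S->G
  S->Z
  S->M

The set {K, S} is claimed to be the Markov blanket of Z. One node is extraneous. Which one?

By definition, MB(Z) is built from Z's parents, Z's children, and the co-parents of Z.
Z's parents: S.
Ch(Z) = {}.
Z has no children, so there are no co-parents.
MB(Z) = {S}.
K is neither a parent, child, nor co-parent of Z, so it does not belong.

K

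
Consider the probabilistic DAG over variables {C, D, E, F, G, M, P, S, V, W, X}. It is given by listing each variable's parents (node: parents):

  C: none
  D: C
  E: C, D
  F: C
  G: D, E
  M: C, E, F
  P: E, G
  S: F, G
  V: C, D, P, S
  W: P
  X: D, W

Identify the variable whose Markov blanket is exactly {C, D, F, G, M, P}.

The target node must have every member of {C, D, F, G, M, P} as a parent, child, or co-parent, and no others.
Parents of E: C, D; children: G, M, P; co-parents: C, D, F, G.
These exactly cover the given set, so the node is E.

E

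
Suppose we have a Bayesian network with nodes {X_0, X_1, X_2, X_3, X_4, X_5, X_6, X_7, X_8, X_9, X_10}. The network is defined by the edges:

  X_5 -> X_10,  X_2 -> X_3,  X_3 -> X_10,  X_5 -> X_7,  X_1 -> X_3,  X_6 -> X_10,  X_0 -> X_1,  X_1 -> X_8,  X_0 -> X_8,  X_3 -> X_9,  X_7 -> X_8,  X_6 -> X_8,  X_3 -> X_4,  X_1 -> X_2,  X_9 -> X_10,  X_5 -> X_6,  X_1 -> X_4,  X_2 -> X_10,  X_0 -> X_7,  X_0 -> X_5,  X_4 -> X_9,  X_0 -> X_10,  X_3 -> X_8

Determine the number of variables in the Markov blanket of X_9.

By definition, MB(X_9) is built from X_9's parents, X_9's children, and the co-parents of X_9.
X_9's children: X_10.
X_9's parents: X_3, X_4.
Other parents of X_9's children:
  X_10 also has parents X_0, X_2, X_3, X_5, X_6.
MB(X_9) = {X_0, X_2, X_3, X_4, X_5, X_6, X_10}, which has 7 nodes.

7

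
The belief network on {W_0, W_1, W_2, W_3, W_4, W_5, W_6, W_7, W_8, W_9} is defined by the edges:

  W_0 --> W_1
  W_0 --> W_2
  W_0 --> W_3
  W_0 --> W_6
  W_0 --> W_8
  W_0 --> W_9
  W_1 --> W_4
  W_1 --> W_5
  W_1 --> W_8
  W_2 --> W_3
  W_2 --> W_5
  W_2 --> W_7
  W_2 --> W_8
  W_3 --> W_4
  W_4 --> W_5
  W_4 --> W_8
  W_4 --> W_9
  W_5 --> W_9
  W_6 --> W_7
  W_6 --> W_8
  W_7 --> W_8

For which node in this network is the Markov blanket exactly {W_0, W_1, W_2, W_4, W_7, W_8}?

W_6

The target node must have every member of {W_0, W_1, W_2, W_4, W_7, W_8} as a parent, child, or co-parent, and no others.
Parents of W_6: W_0; children: W_7, W_8; co-parents: W_0, W_1, W_2, W_4, W_7.
These exactly cover the given set, so the node is W_6.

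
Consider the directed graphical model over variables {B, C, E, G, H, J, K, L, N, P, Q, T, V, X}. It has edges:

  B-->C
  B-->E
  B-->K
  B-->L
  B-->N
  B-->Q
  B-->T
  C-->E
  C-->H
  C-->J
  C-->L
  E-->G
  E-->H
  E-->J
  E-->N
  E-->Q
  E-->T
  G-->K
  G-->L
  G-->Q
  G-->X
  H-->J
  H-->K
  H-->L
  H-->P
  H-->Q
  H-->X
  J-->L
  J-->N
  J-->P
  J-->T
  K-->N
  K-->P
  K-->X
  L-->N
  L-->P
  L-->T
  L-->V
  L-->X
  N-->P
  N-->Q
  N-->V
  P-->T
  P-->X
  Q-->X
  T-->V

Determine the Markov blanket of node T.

{B, E, J, L, N, P, V}

Children of T: V.
Pa(T) = {B, E, J, L, P}.
Parents of each child, excluding T:
  V's other parents are L, N.
So the Markov blanket of T is {B, E, J, L, N, P, V}.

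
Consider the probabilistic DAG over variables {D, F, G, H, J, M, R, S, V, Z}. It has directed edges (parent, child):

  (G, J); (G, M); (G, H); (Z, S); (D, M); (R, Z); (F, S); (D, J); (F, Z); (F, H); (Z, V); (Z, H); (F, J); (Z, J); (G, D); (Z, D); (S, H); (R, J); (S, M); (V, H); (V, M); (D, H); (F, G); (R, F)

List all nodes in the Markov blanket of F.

{D, G, H, J, R, S, V, Z}

F's parents: R.
F's children: G, H, J, S, Z.
For each child, the remaining parents (spouses of F):
  G: no additional parents.
  parents(Z) \ {F} = {R}.
  S's other parent is Z.
  J also has parents D, G, R, Z.
  H also has parents D, G, S, V, Z.
Union: {R} ∪ {G, H, J, S, Z} ∪ {D, G, R, S, V, Z} = {D, G, H, J, R, S, V, Z}.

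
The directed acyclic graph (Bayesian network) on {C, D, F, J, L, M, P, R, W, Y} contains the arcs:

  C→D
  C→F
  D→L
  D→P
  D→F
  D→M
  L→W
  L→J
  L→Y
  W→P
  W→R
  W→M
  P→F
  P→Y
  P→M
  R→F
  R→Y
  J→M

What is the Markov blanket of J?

{D, L, M, P, W}

The Markov blanket of a node is its parents, its children, and the other parents of its children.
J has child M.
J has parent L.
For each child, the remaining parents (spouses of J):
  M also has parents D, P, W.
MB(J) = {D, L, M, P, W}.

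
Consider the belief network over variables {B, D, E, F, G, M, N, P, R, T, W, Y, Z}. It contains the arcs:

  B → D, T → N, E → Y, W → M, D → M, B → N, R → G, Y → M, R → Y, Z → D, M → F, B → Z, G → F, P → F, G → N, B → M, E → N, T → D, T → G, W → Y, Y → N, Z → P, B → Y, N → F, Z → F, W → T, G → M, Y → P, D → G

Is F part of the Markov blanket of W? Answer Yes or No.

The Markov blanket of a node is its parents, its children, and the other parents of its children.
Parents of W: none.
Ch(W) = {M, T, Y}.
Parents of each child, excluding W:
  T has no other parent.
  parents(Y) \ {W} = {B, E, R}.
  parents(M) \ {W} = {B, D, G, Y}.
MB(W) = {B, D, E, G, M, R, T, Y}; F is not in this set.

No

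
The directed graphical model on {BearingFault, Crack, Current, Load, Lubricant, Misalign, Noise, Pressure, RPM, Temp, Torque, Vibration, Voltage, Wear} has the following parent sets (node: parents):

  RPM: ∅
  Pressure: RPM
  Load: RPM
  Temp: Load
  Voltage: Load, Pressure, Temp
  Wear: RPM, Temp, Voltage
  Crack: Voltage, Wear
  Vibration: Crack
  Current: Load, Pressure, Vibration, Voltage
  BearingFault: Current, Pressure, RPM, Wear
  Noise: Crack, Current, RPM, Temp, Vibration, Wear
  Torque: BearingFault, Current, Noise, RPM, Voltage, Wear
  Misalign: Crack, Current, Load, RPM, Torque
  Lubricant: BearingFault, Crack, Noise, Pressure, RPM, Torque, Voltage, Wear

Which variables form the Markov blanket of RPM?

By definition, MB(RPM) is built from RPM's parents, RPM's children, and the co-parents of RPM.
RPM has no parents.
RPM's children: BearingFault, Load, Lubricant, Misalign, Noise, Pressure, Torque, Wear.
Parents of each child, excluding RPM:
  Pressure has no other parent.
  Load has no other parent.
  Wear also has parents Temp, Voltage.
  BearingFault also has parents Current, Pressure, Wear.
  Noise's other parents are Crack, Current, Temp, Vibration, Wear.
  Torque also has parents BearingFault, Current, Noise, Voltage, Wear.
  Misalign's other parents are Crack, Current, Load, Torque.
  parents(Lubricant) \ {RPM} = {BearingFault, Crack, Noise, Pressure, Torque, Voltage, Wear}.
Taking the union gives {BearingFault, Crack, Current, Load, Lubricant, Misalign, Noise, Pressure, Temp, Torque, Vibration, Voltage, Wear}.

{BearingFault, Crack, Current, Load, Lubricant, Misalign, Noise, Pressure, Temp, Torque, Vibration, Voltage, Wear}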